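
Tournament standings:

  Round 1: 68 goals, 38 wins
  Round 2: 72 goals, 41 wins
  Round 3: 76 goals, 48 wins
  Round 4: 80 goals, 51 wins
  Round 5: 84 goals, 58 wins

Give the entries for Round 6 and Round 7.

Goals goes 68, 72, 76, 80, 84 → 88 → 92 (+4 each step).
For the wins, alternating steps +3, +7, +3, +7, …: 38, 41, 48, 51, 58 → 61 → 68.
So the next two lines are 88 goals, 61 wins and 92 goals, 68 wins.

88 goals, 61 wins; 92 goals, 68 wins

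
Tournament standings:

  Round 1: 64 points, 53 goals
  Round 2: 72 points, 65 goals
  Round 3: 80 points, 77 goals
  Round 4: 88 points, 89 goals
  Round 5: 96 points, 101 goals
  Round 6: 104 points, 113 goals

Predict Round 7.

Points: 64, 72, 80, 88, 96, 104 → 112 (+8 each step).
Goals — +12 each step: 53, 65, 77, 89, 101, 113 → 125.
Putting it together: 112 points, 125 goals.

112 points, 125 goals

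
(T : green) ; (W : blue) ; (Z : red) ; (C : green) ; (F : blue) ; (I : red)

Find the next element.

(L : green)

Letter: letters move forward 3 places in the alphabet, wrapping Z→A, so T, W, Z, C, F, I → L.
Colour: repeats green → blue → red; green, blue, red, green, blue, red → green.
Putting it together: (L : green).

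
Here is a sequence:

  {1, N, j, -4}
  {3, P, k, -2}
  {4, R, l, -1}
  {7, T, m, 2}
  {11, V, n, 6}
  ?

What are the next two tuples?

{18, X, o, 13}, {29, Z, p, 24}

First component: 1, 3, 4, 7, 11 → 18 → 29 (each term is the sum of the two before it).
First letter — letters move forward 2 places in the alphabet: N, P, R, T, V → X → Z.
For the second letter, letters move forward 1 place in the alphabet: j, k, l, m, n → o → p.
Fourth component: always 5 less than the first component; -4, -2, -1, 2, 6 → 13 → 24.
So the next two tuples are {18, X, o, 13} and {29, Z, p, 24}.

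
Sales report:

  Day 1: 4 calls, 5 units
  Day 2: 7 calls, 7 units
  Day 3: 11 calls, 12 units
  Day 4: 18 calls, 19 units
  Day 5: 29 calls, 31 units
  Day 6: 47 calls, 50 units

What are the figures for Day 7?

76 calls, 81 units

Calls: each term is the sum of the two before it; 4, 7, 11, 18, 29, 47 → 76.
Units: each term is the sum of the two before it; 5, 7, 12, 19, 31, 50 → 81.
Putting it together: 76 calls, 81 units.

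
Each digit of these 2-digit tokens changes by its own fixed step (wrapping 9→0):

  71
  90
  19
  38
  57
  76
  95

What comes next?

First digit goes 7, 9, 1, 3, 5, 7, 9 → 1 (+2 each step, mod 10).
Second digit goes 1, 0, 9, 8, 7, 6, 5 → 4 (−1 each step, mod 10).
So the next token is 14.

14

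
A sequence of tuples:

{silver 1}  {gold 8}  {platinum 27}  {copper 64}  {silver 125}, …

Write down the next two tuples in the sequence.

{gold 216}, {platinum 343}

Metal: repeats silver → gold → platinum → copper, so silver, gold, platinum, copper, silver → gold → platinum.
Second coordinate: perfect cubes: 1³, 2³, 3³, …; 1, 8, 27, 64, 125 → 216 → 343.
Putting the parts together: {gold 216} and then {platinum 343}.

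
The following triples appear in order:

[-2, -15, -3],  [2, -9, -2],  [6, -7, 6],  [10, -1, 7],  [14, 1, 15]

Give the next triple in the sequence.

[18, 7, 16]

First slot: -2, 2, 6, 10, 14 → 18 (+4 each step).
Second slot: alternating steps +6, +2, +6, +2, …; -15, -9, -7, -1, 1 → 7.
Third slot goes -3, -2, 6, 7, 15 → 16 (alternating steps +1, +8, +1, +8, …).
Putting it together: [18, 7, 16].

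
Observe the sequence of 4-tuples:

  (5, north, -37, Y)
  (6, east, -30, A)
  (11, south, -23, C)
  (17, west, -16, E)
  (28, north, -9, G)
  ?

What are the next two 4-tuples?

For the first value, each term is the sum of the two before it: 5, 6, 11, 17, 28 → 45 → 73.
Direction: repeats north → east → south → west; north, east, south, west, north → east → south.
Third value: -37, -30, -23, -16, -9 → -2 → 5 (+7 each step).
Letter goes Y, A, C, E, G → I → K (letters move forward 2 places in the alphabet, wrapping Z→A).
So the next two 4-tuples are (45, east, -2, I) and (73, south, 5, K).

(45, east, -2, I), (73, south, 5, K)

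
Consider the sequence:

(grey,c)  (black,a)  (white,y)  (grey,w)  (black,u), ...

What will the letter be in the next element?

s

Shade — repeats grey → black → white: grey, black, white, grey, black → white.
Letter: c, a, y, w, u → s (letters move back 2 places in the alphabet, wrapping A→Z).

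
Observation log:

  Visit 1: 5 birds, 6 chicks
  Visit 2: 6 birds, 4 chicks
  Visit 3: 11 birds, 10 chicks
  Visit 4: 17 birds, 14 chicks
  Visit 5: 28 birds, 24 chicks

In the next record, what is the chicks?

38

Chicks goes 6, 4, 10, 14, 24 → 38 (each term is the sum of the two before it).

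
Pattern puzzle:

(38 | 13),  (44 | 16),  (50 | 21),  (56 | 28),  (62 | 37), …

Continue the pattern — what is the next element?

First component: +6 each step, so 38, 44, 50, 56, 62 → 68.
Second component — differences are 3, 5, 7, … (increasing by 2 each time): 13, 16, 21, 28, 37 → 48.
So the next element is (68 | 48).

(68 | 48)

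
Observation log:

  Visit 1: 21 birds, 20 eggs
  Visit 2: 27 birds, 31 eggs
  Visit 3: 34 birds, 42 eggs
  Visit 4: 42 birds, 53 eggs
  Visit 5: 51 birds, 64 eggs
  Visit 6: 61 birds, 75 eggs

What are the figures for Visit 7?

72 birds, 86 eggs

Birds goes 21, 27, 34, 42, 51, 61 → 72 (differences are 6, 7, 8, … (increasing by 1 each time)).
For the eggs, +11 each step: 20, 31, 42, 53, 64, 75 → 86.
Combining the parts gives 72 birds, 86 eggs.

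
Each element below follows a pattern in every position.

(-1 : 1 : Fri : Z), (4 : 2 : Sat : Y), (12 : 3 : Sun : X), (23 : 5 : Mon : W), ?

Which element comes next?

First value: differences are 5, 8, 11, … (increasing by 3 each time); -1, 4, 12, 23 → 37.
Second value: 1, 2, 3, 5 → 8 (each term is the sum of the two before it).
Day: runs through the weekdays Mon→Sun; Fri, Sat, Sun, Mon → Tue.
For the letter, letters move back 1 place in the alphabet: Z, Y, X, W → V.
So the next element is (37 : 8 : Tue : V).

(37 : 8 : Tue : V)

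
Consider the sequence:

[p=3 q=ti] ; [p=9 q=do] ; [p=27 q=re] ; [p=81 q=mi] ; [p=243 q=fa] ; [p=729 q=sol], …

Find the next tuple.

[p=2187 q=la]

P: ×3 each step; 3, 9, 27, 81, 243, 729 → 2187.
Q: ti, do, re, mi, fa, sol → la (runs through the solfège scale do→ti).
Combining the parts gives [p=2187 q=la].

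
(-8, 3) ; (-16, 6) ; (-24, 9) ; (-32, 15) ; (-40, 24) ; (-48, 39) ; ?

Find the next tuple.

(-56, 63)

For the first part, −8 each step: -8, -16, -24, -32, -40, -48 → -56.
Second part: 3, 6, 9, 15, 24, 39 → 63 (each term is the sum of the two before it).
Putting it together: (-56, 63).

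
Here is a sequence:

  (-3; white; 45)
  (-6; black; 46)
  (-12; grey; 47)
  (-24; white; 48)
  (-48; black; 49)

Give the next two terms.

(-96; grey; 50), (-192; white; 51)

First entry: ×2 each step; -3, -6, -12, -24, -48 → -96 → -192.
Shade goes white, black, grey, white, black → grey → white (repeats white → black → grey).
Third entry: 45, 46, 47, 48, 49 → 50 → 51 (+1 each step).
So the next two terms are (-96; grey; 50) and (-192; white; 51).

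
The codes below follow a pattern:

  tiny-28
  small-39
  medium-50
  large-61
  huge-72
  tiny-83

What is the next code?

small-94

Size: tiny, small, medium, large, huge, tiny → small (repeats tiny → small → medium → large → huge).
For the second component, +11 each step: 28, 39, 50, 61, 72, 83 → 94.
So the next code is small-94.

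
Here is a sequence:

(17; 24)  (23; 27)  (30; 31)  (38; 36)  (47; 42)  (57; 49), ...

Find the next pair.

First entry goes 17, 23, 30, 38, 47, 57 → 68 (differences are 6, 7, 8, … (increasing by 1 each time)).
Second entry: differences are 3, 4, 5, … (increasing by 1 each time); 24, 27, 31, 36, 42, 49 → 57.
Putting it together: (68; 57).

(68; 57)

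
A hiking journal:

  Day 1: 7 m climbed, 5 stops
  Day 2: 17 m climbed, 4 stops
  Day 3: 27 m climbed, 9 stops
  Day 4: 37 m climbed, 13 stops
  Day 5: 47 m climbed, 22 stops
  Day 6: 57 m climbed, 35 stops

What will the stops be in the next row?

57

M climbed — +10 each step: 7, 17, 27, 37, 47, 57 → 67.
Stops: each term is the sum of the two before it, so 5, 4, 9, 13, 22, 35 → 57.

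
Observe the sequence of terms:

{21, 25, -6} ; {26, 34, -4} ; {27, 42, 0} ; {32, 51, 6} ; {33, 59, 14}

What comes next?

First slot — alternating steps +5, +1, +5, +1, …: 21, 26, 27, 32, 33 → 38.
Second slot goes 25, 34, 42, 51, 59 → 68 (alternating steps +9, +8, +9, +8, …).
Third slot goes -6, -4, 0, 6, 14 → 24 (differences are 2, 4, 6, … (increasing by 2 each time)).
Putting it together: {38, 68, 24}.

{38, 68, 24}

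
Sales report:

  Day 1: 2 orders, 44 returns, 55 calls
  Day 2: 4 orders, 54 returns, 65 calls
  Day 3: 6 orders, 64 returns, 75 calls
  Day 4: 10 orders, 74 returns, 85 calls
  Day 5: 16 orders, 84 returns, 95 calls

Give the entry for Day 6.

26 orders, 94 returns, 105 calls

Orders: 2, 4, 6, 10, 16 → 26 (each term is the sum of the two before it).
Returns goes 44, 54, 64, 74, 84 → 94 (+10 each step).
For the calls, always 11 more than the returns: 55, 65, 75, 85, 95 → 105.
Combining the parts gives 26 orders, 94 returns, 105 calls.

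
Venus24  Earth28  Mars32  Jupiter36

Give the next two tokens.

Planet: runs through the planets Mercury→Neptune; Venus, Earth, Mars, Jupiter → Saturn → Uranus.
Second component goes 24, 28, 32, 36 → 40 → 44 (+4 each step).
Putting the parts together: Saturn40 and then Uranus44.

Saturn40 then Uranus44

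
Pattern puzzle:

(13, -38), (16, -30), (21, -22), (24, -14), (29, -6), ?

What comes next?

(32, 2)

First entry: alternating steps +3, +5, +3, +5, …; 13, 16, 21, 24, 29 → 32.
For the second entry, +8 each step: -38, -30, -22, -14, -6 → 2.
Combining the parts gives (32, 2).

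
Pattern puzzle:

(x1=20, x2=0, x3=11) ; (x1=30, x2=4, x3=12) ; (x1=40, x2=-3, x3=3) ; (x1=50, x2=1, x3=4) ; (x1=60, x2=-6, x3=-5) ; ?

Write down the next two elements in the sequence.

(x1=70, x2=-2, x3=-4), (x1=80, x2=-9, x3=-13)

X1: +10 each step, so 20, 30, 40, 50, 60 → 70 → 80.
X2: alternating steps +4, −7, +4, −7, …; 0, 4, -3, 1, -6 → -2 → -9.
X3: 11, 12, 3, 4, -5 → -4 → -13 (alternating steps +1, −9, +1, −9, …).
Putting the parts together: (x1=70, x2=-2, x3=-4) and then (x1=80, x2=-9, x3=-13).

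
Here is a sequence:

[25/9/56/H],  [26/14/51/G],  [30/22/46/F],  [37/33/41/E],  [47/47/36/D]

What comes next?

[60/64/31/C]

For the first slot, differences are 1, 4, 7, … (increasing by 3 each time): 25, 26, 30, 37, 47 → 60.
Second slot: differences are 5, 8, 11, … (increasing by 3 each time), so 9, 14, 22, 33, 47 → 64.
Third slot — −5 each step: 56, 51, 46, 41, 36 → 31.
Letter goes H, G, F, E, D → C (letters move back 1 place in the alphabet).
So the next element is [60/64/31/C].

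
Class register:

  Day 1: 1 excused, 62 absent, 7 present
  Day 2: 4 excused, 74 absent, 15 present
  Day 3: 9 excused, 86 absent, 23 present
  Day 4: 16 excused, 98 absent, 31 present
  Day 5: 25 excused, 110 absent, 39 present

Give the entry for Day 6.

36 excused, 122 absent, 47 present

For the excused, perfect squares: 1², 2², 3², …: 1, 4, 9, 16, 25 → 36.
Absent — +12 each step: 62, 74, 86, 98, 110 → 122.
For the present, +8 each step: 7, 15, 23, 31, 39 → 47.
Combining the parts gives 36 excused, 122 absent, 47 present.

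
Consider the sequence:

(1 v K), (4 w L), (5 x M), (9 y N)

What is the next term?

First slot goes 1, 4, 5, 9 → 14 (each term is the sum of the two before it).
For the first letter, letters move forward 1 place in the alphabet: v, w, x, y → z.
For the second letter, letters move forward 1 place in the alphabet: K, L, M, N → O.
So the next term is (14 z O).

(14 z O)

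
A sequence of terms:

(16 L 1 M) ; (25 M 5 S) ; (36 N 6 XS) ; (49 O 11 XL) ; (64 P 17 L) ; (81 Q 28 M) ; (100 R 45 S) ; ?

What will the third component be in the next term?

73

Third component: each term is the sum of the two before it, so 1, 5, 6, 11, 17, 28, 45 → 73.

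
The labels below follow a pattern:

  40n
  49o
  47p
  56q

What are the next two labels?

First component: alternating steps +9, −2, +9, −2, …, so 40, 49, 47, 56 → 54 → 63.
Letter goes n, o, p, q → r → s (letters move forward 1 place in the alphabet).
Putting the parts together: 54r and then 63s.

54r then 63s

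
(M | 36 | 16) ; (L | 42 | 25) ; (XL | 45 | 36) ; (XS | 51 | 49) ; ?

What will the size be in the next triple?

Size: runs through clothing sizes XS→XL, so M, L, XL, XS → S.
Second entry goes 36, 42, 45, 51 → 54 (alternating steps +6, +3, +6, +3, …).
For the third entry, perfect squares: 4², 5², 6², …: 16, 25, 36, 49 → 64.

S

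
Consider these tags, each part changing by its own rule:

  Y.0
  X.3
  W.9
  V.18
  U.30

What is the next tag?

Letter: letters move back 1 place in the alphabet, so Y, X, W, V, U → T.
Second component: differences are 3, 6, 9, … (increasing by 3 each time); 0, 3, 9, 18, 30 → 45.
So the next tag is T.45.

T.45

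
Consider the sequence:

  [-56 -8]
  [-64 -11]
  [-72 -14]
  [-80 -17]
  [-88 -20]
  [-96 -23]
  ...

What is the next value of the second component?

For the second component, −3 each step: -8, -11, -14, -17, -20, -23 → -26.

-26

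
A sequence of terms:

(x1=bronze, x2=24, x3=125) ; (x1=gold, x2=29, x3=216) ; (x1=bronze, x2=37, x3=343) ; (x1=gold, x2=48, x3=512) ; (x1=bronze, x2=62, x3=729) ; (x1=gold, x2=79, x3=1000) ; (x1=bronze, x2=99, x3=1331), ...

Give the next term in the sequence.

X1: alternates bronze ↔ gold, so bronze, gold, bronze, gold, bronze, gold, bronze → gold.
X2 goes 24, 29, 37, 48, 62, 79, 99 → 122 (differences are 5, 8, 11, … (increasing by 3 each time)).
X3: perfect cubes: 5³, 6³, 7³, …, so 125, 216, 343, 512, 729, 1000, 1331 → 1728.
Putting it together: (x1=gold, x2=122, x3=1728).

(x1=gold, x2=122, x3=1728)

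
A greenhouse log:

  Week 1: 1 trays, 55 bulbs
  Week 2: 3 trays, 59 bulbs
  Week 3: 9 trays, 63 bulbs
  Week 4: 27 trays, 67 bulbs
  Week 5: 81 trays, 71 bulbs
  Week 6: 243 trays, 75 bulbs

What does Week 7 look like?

729 trays, 79 bulbs

Trays — ×3 each step: 1, 3, 9, 27, 81, 243 → 729.
Bulbs: +4 each step; 55, 59, 63, 67, 71, 75 → 79.
So the next record is 729 trays, 79 bulbs.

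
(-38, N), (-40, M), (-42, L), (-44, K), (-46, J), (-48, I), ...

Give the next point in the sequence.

(-50, H)

For the first part, −2 each step: -38, -40, -42, -44, -46, -48 → -50.
Letter: N, M, L, K, J, I → H (letters move back 1 place in the alphabet).
Combining the parts gives (-50, H).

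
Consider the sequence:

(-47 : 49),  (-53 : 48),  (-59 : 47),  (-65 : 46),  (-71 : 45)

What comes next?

(-77 : 44)

First component: −6 each step; -47, -53, -59, -65, -71 → -77.
Second component: −1 each step; 49, 48, 47, 46, 45 → 44.
Combining the parts gives (-77 : 44).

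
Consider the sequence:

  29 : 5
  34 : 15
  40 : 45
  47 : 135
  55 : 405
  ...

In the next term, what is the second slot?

Second slot: ×3 each step; 5, 15, 45, 135, 405 → 1215.

1215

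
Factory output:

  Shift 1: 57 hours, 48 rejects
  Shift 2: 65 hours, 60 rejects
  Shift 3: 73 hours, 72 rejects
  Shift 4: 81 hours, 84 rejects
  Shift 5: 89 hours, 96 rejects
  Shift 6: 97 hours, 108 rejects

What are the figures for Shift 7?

Hours — +8 each step: 57, 65, 73, 81, 89, 97 → 105.
Rejects goes 48, 60, 72, 84, 96, 108 → 120 (+12 each step).
Putting it together: 105 hours, 120 rejects.

105 hours, 120 rejects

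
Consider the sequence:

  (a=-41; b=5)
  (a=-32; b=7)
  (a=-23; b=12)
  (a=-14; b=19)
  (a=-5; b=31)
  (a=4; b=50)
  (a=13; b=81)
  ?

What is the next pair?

(a=22; b=131)

A: +9 each step; -41, -32, -23, -14, -5, 4, 13 → 22.
For the b, each term is the sum of the two before it: 5, 7, 12, 19, 31, 50, 81 → 131.
Combining the parts gives (a=22; b=131).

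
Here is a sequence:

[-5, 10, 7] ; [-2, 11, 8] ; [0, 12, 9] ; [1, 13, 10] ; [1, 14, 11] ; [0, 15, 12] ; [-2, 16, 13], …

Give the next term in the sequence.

[-5, 17, 14]

First value: differences are 3, 2, 1, … (decreasing by 1 each time); -5, -2, 0, 1, 1, 0, -2 → -5.
Second value: 10, 11, 12, 13, 14, 15, 16 → 17 (+1 each step).
Third value: always 3 less than the second value, so 7, 8, 9, 10, 11, 12, 13 → 14.
Combining the parts gives [-5, 17, 14].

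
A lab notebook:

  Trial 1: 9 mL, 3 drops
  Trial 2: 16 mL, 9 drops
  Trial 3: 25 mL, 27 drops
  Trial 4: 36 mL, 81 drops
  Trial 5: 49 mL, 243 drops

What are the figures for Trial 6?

For the mL, perfect squares: 3², 4², 5², …: 9, 16, 25, 36, 49 → 64.
Drops — ×3 each step: 3, 9, 27, 81, 243 → 729.
Combining the parts gives 64 mL, 729 drops.

64 mL, 729 drops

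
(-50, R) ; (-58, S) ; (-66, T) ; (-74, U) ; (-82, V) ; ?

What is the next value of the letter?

First entry: -50, -58, -66, -74, -82 → -90 (−8 each step).
For the letter, letters move forward 1 place in the alphabet: R, S, T, U, V → W.

W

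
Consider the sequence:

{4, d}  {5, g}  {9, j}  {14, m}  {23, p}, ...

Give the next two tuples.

{37, s}, {60, v}

First entry goes 4, 5, 9, 14, 23 → 37 → 60 (each term is the sum of the two before it).
For the letter, letters move forward 3 places in the alphabet: d, g, j, m, p → s → v.
So the next two tuples are {37, s} and {60, v}.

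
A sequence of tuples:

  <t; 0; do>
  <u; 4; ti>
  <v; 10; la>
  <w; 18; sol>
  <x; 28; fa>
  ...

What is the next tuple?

Letter: letters move forward 1 place in the alphabet, so t, u, v, w, x → y.
Second value: differences are 4, 6, 8, … (increasing by 2 each time); 0, 4, 10, 18, 28 → 40.
Note: do, ti, la, sol, fa → mi (runs backward through the solfège scale do→ti).
Putting it together: <y; 40; mi>.

<y; 40; mi>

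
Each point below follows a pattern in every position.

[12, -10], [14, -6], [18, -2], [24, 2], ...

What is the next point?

For the first slot, differences are 2, 4, 6, … (increasing by 2 each time): 12, 14, 18, 24 → 32.
Second slot goes -10, -6, -2, 2 → 6 (+4 each step).
So the next point is [32, 6].

[32, 6]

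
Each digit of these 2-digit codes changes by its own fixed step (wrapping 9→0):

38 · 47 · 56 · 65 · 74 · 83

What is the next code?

92

First digit: +1 each step, mod 10; 3, 4, 5, 6, 7, 8 → 9.
Second digit — −1 each step, mod 10: 8, 7, 6, 5, 4, 3 → 2.
So the next code is 92.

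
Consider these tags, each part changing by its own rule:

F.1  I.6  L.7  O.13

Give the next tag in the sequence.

R.20

Letter: F, I, L, O → R (letters move forward 3 places in the alphabet).
Second component: each term is the sum of the two before it; 1, 6, 7, 13 → 20.
Combining the parts gives R.20.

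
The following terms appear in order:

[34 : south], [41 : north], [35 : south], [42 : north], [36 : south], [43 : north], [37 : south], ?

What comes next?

First entry: alternating steps +7, −6, +7, −6, …; 34, 41, 35, 42, 36, 43, 37 → 44.
Direction: alternates south ↔ north; south, north, south, north, south, north, south → north.
Putting it together: [44 : north].

[44 : north]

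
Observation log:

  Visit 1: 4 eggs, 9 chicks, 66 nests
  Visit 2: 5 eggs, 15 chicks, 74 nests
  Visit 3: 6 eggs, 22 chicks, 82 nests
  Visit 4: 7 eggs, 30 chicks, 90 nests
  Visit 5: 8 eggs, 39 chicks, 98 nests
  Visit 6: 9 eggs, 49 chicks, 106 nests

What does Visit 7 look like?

Eggs: +1 each step; 4, 5, 6, 7, 8, 9 → 10.
For the chicks, differences are 6, 7, 8, … (increasing by 1 each time): 9, 15, 22, 30, 39, 49 → 60.
Nests goes 66, 74, 82, 90, 98, 106 → 114 (+8 each step).
So the next line is 10 eggs, 60 chicks, 114 nests.

10 eggs, 60 chicks, 114 nests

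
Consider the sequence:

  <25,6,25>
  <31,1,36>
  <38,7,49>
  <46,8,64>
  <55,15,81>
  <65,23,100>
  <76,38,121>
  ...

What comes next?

<88,61,144>

First component: differences are 6, 7, 8, … (increasing by 1 each time), so 25, 31, 38, 46, 55, 65, 76 → 88.
For the second component, each term is the sum of the two before it: 6, 1, 7, 8, 15, 23, 38 → 61.
Third component: perfect squares: 5², 6², 7², …, so 25, 36, 49, 64, 81, 100, 121 → 144.
Combining the parts gives <88,61,144>.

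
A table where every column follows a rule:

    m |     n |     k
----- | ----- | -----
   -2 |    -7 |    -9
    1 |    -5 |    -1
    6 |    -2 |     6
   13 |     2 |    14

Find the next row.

22  7  21

For the column m, differences are 3, 5, 7, … (increasing by 2 each time): -2, 1, 6, 13 → 22.
For the column n, differences are 2, 3, 4, … (increasing by 1 each time): -7, -5, -2, 2 → 7.
Column k goes -9, -1, 6, 14 → 21 (alternating steps +8, +7, +8, +7, …).
Putting it together: 22  7  21.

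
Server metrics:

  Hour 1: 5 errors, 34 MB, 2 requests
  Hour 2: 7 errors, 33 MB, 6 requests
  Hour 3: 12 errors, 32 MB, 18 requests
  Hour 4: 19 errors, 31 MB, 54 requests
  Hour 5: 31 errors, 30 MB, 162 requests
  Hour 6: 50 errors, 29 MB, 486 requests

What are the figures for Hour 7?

81 errors, 28 MB, 1458 requests

Errors: 5, 7, 12, 19, 31, 50 → 81 (each term is the sum of the two before it).
MB — −1 each step: 34, 33, 32, 31, 30, 29 → 28.
Requests — ×3 each step: 2, 6, 18, 54, 162, 486 → 1458.
So the next record is 81 errors, 28 MB, 1458 requests.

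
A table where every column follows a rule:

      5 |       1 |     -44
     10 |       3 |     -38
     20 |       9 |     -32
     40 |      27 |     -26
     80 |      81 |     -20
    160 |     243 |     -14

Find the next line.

320  729  -8

For the first component, ×2 each step: 5, 10, 20, 40, 80, 160 → 320.
Second component: 1, 3, 9, 27, 81, 243 → 729 (×3 each step).
Third component goes -44, -38, -32, -26, -20, -14 → -8 (+6 each step).
Putting it together: 320  729  -8.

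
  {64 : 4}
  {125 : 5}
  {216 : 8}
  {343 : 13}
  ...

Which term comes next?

First coordinate: 64, 125, 216, 343 → 512 (perfect cubes: 4³, 5³, 6³, …).
Second coordinate: differences are 1, 3, 5, … (increasing by 2 each time), so 4, 5, 8, 13 → 20.
So the next term is {512 : 20}.

{512 : 20}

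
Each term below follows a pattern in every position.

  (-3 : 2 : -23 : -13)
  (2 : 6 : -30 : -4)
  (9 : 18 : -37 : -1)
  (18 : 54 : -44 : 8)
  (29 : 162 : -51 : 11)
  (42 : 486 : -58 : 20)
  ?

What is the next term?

For the first part, differences are 5, 7, 9, … (increasing by 2 each time): -3, 2, 9, 18, 29, 42 → 57.
Second part — ×3 each step: 2, 6, 18, 54, 162, 486 → 1458.
Third part — −7 each step: -23, -30, -37, -44, -51, -58 → -65.
Fourth part: alternating steps +9, +3, +9, +3, …, so -13, -4, -1, 8, 11, 20 → 23.
Putting it together: (57 : 1458 : -65 : 23).

(57 : 1458 : -65 : 23)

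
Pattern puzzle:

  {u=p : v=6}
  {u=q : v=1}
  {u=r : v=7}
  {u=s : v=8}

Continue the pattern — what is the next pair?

{u=t : v=15}

For the u, letters move forward 1 place in the alphabet: p, q, r, s → t.
V — each term is the sum of the two before it: 6, 1, 7, 8 → 15.
Putting it together: {u=t : v=15}.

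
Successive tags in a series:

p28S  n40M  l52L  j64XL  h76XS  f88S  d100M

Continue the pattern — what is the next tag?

b112L

Letter goes p, n, l, j, h, f, d → b (letters move back 2 places in the alphabet).
Second component goes 28, 40, 52, 64, 76, 88, 100 → 112 (+12 each step).
For the size, repeats S → M → L → XL → XS: S, M, L, XL, XS, S, M → L.
Combining the parts gives b112L.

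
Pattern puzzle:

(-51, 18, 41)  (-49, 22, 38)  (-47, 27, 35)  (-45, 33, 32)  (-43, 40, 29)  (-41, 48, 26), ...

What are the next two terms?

(-39, 57, 23), (-37, 67, 20)

First component: +2 each step; -51, -49, -47, -45, -43, -41 → -39 → -37.
Second component: differences are 4, 5, 6, … (increasing by 1 each time); 18, 22, 27, 33, 40, 48 → 57 → 67.
For the third component, −3 each step: 41, 38, 35, 32, 29, 26 → 23 → 20.
Putting the parts together: (-39, 57, 23) and then (-37, 67, 20).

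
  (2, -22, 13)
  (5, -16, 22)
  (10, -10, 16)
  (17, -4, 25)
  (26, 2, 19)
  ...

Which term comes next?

First component: differences are 3, 5, 7, … (increasing by 2 each time); 2, 5, 10, 17, 26 → 37.
Second component: +6 each step, so -22, -16, -10, -4, 2 → 8.
For the third component, alternating steps +9, −6, +9, −6, …: 13, 22, 16, 25, 19 → 28.
So the next term is (37, 8, 28).

(37, 8, 28)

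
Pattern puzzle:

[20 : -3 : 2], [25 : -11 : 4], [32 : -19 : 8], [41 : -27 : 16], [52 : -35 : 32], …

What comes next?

[65 : -43 : 64]

First slot — differences are 5, 7, 9, … (increasing by 2 each time): 20, 25, 32, 41, 52 → 65.
Second slot: -3, -11, -19, -27, -35 → -43 (−8 each step).
Third slot — ×2 each step: 2, 4, 8, 16, 32 → 64.
Putting it together: [65 : -43 : 64].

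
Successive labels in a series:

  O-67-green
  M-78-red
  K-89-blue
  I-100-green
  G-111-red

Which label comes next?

E-122-blue

Letter: letters move back 2 places in the alphabet; O, M, K, I, G → E.
Second component: +11 each step, so 67, 78, 89, 100, 111 → 122.
Colour — repeats green → red → blue: green, red, blue, green, red → blue.
Combining the parts gives E-122-blue.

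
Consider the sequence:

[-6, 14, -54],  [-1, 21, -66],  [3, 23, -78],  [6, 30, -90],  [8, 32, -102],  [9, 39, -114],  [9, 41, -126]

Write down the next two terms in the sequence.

For the first slot, differences are 5, 4, 3, … (decreasing by 1 each time): -6, -1, 3, 6, 8, 9, 9 → 8 → 6.
Second slot: alternating steps +7, +2, +7, +2, …; 14, 21, 23, 30, 32, 39, 41 → 48 → 50.
For the third slot, −12 each step: -54, -66, -78, -90, -102, -114, -126 → -138 → -150.
Putting the parts together: [8, 48, -138] and then [6, 50, -150].

[8, 48, -138], [6, 50, -150]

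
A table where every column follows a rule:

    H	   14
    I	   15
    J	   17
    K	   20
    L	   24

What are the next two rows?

M  29; N  35

Letter: letters move forward 1 place in the alphabet, so H, I, J, K, L → M → N.
Second component: differences are 1, 2, 3, … (increasing by 1 each time), so 14, 15, 17, 20, 24 → 29 → 35.
Putting the parts together: M  29 and then N  35.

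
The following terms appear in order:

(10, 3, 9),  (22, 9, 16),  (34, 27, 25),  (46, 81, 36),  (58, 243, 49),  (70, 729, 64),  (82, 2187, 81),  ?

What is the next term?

First part: +12 each step, so 10, 22, 34, 46, 58, 70, 82 → 94.
Second part goes 3, 9, 27, 81, 243, 729, 2187 → 6561 (×3 each step).
For the third part, perfect squares: 3², 4², 5², …: 9, 16, 25, 36, 49, 64, 81 → 100.
Combining the parts gives (94, 6561, 100).

(94, 6561, 100)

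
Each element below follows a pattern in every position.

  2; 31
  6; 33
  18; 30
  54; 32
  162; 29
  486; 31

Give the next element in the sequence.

First coordinate: 2, 6, 18, 54, 162, 486 → 1458 (×3 each step).
Second coordinate: alternating steps +2, −3, +2, −3, …; 31, 33, 30, 32, 29, 31 → 28.
Combining the parts gives 1458; 28.

1458; 28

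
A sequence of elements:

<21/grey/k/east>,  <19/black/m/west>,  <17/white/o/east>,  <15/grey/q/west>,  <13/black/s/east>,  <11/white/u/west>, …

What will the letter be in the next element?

Letter goes k, m, o, q, s, u → w (letters move forward 2 places in the alphabet).

w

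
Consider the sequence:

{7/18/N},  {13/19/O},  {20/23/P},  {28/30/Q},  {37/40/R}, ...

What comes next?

{47/53/S}

For the first slot, differences are 6, 7, 8, … (increasing by 1 each time): 7, 13, 20, 28, 37 → 47.
Second slot: differences are 1, 4, 7, … (increasing by 3 each time); 18, 19, 23, 30, 40 → 53.
Letter goes N, O, P, Q, R → S (letters move forward 1 place in the alphabet).
So the next element is {47/53/S}.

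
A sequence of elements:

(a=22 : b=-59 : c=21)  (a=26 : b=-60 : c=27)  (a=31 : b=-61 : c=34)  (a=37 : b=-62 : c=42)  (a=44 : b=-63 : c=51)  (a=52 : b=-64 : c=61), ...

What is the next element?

(a=61 : b=-65 : c=72)

A — differences are 4, 5, 6, … (increasing by 1 each time): 22, 26, 31, 37, 44, 52 → 61.
For the b, −1 each step: -59, -60, -61, -62, -63, -64 → -65.
C goes 21, 27, 34, 42, 51, 61 → 72 (differences are 6, 7, 8, … (increasing by 1 each time)).
Putting it together: (a=61 : b=-65 : c=72).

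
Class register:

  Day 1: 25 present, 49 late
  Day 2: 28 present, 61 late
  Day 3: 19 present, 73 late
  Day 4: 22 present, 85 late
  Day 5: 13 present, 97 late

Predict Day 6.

Present — alternating steps +3, −9, +3, −9, …: 25, 28, 19, 22, 13 → 16.
For the late, +12 each step: 49, 61, 73, 85, 97 → 109.
Putting it together: 16 present, 109 late.

16 present, 109 late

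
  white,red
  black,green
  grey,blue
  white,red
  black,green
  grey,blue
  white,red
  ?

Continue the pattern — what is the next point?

black,green

Shade: repeats white → black → grey, so white, black, grey, white, black, grey, white → black.
Colour: repeats red → green → blue; red, green, blue, red, green, blue, red → green.
So the next point is black,green.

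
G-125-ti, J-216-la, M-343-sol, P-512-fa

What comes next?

S-729-mi

For the letter, letters move forward 3 places in the alphabet: G, J, M, P → S.
Second component: perfect cubes: 5³, 6³, 7³, …, so 125, 216, 343, 512 → 729.
Note: ti, la, sol, fa → mi (runs backward through the solfège scale do→ti).
Putting it together: S-729-mi.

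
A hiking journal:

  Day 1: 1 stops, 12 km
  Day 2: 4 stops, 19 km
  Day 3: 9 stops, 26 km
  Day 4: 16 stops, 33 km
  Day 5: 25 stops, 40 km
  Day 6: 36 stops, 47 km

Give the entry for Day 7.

Stops — perfect squares: 1², 2², 3², …: 1, 4, 9, 16, 25, 36 → 49.
Km: 12, 19, 26, 33, 40, 47 → 54 (+7 each step).
So the next row is 49 stops, 54 km.

49 stops, 54 km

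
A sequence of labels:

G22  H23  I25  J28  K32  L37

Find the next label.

Letter: letters move forward 1 place in the alphabet, so G, H, I, J, K, L → M.
Second component: differences are 1, 2, 3, … (increasing by 1 each time); 22, 23, 25, 28, 32, 37 → 43.
Combining the parts gives M43.

M43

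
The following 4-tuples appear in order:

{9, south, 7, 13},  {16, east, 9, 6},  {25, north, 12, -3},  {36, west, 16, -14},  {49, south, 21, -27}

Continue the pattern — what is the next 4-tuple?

{64, east, 27, -42}

First coordinate — perfect squares: 3², 4², 5², …: 9, 16, 25, 36, 49 → 64.
Direction: repeats south → east → north → west; south, east, north, west, south → east.
Third coordinate — differences are 2, 3, 4, … (increasing by 1 each time): 7, 9, 12, 16, 21 → 27.
Fourth coordinate: together with the first coordinate always sums to 22, so 13, 6, -3, -14, -27 → -42.
Combining the parts gives {64, east, 27, -42}.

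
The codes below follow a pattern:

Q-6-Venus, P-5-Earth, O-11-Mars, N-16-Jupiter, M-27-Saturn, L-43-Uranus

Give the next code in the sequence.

Letter: Q, P, O, N, M, L → K (letters move back 1 place in the alphabet).
For the second component, each term is the sum of the two before it: 6, 5, 11, 16, 27, 43 → 70.
Planet: runs through the planets Mercury→Neptune; Venus, Earth, Mars, Jupiter, Saturn, Uranus → Neptune.
So the next code is K-70-Neptune.

K-70-Neptune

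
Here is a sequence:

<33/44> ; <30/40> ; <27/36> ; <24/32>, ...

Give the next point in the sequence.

<21/28>

First entry: 33, 30, 27, 24 → 21 (−3 each step).
Second entry: 44, 40, 36, 32 → 28 (−4 each step).
So the next point is <21/28>.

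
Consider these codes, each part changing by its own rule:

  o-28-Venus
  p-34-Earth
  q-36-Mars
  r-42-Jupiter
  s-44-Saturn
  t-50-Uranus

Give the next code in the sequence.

u-52-Neptune

For the letter, letters move forward 1 place in the alphabet: o, p, q, r, s, t → u.
For the second component, alternating steps +6, +2, +6, +2, …: 28, 34, 36, 42, 44, 50 → 52.
Planet: Venus, Earth, Mars, Jupiter, Saturn, Uranus → Neptune (runs through the planets Mercury→Neptune).
So the next code is u-52-Neptune.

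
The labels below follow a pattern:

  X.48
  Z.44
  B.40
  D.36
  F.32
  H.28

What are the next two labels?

J.24 then L.20

Letter: letters move forward 2 places in the alphabet, wrapping Z→A; X, Z, B, D, F, H → J → L.
For the second component, −4 each step: 48, 44, 40, 36, 32, 28 → 24 → 20.
Putting the parts together: J.24 and then L.20.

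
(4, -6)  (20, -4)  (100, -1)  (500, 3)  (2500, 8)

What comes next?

(12500, 14)

First part: 4, 20, 100, 500, 2500 → 12500 (×5 each step).
For the second part, differences are 2, 3, 4, … (increasing by 1 each time): -6, -4, -1, 3, 8 → 14.
Combining the parts gives (12500, 14).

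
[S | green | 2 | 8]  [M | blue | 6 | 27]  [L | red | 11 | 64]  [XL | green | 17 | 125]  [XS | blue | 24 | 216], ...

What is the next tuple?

For the size, runs through clothing sizes XS→XL: S, M, L, XL, XS → S.
Colour — repeats green → blue → red: green, blue, red, green, blue → red.
Third value: differences are 4, 5, 6, … (increasing by 1 each time); 2, 6, 11, 17, 24 → 32.
For the fourth value, perfect cubes: 2³, 3³, 4³, …: 8, 27, 64, 125, 216 → 343.
Putting it together: [S | red | 32 | 343].

[S | red | 32 | 343]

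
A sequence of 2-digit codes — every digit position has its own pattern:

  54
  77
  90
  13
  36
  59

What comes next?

For the first digit, +2 each step, mod 10: 5, 7, 9, 1, 3, 5 → 7.
Second digit: +3 each step, mod 10; 4, 7, 0, 3, 6, 9 → 2.
Combining the parts gives 72.

72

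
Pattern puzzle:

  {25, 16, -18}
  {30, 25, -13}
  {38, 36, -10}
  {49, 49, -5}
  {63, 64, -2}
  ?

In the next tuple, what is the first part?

80

First part goes 25, 30, 38, 49, 63 → 80 (differences are 5, 8, 11, … (increasing by 3 each time)).
For the second part, perfect squares: 4², 5², 6², …: 16, 25, 36, 49, 64 → 81.
Third part — alternating steps +5, +3, +5, +3, …: -18, -13, -10, -5, -2 → 3.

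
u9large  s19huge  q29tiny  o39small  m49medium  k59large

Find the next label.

i69huge

Letter: letters move back 2 places in the alphabet; u, s, q, o, m, k → i.
Second component: +10 each step; 9, 19, 29, 39, 49, 59 → 69.
Size: large, huge, tiny, small, medium, large → huge (repeats large → huge → tiny → small → medium).
Putting it together: i69huge.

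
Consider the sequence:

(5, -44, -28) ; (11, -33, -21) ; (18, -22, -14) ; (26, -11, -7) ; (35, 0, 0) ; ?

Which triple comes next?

(45, 11, 7)

First slot — differences are 6, 7, 8, … (increasing by 1 each time): 5, 11, 18, 26, 35 → 45.
Second slot goes -44, -33, -22, -11, 0 → 11 (+11 each step).
Third slot: -28, -21, -14, -7, 0 → 7 (+7 each step).
Putting it together: (45, 11, 7).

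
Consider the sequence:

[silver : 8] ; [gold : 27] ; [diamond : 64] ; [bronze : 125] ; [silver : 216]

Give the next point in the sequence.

Rank: silver, gold, diamond, bronze, silver → gold (repeats silver → gold → diamond → bronze).
For the second entry, perfect cubes: 2³, 3³, 4³, …: 8, 27, 64, 125, 216 → 343.
So the next point is [gold : 343].

[gold : 343]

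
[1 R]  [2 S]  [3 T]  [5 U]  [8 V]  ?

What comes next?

[13 W]

First component: each term is the sum of the two before it, so 1, 2, 3, 5, 8 → 13.
For the letter, letters move forward 1 place in the alphabet: R, S, T, U, V → W.
Putting it together: [13 W].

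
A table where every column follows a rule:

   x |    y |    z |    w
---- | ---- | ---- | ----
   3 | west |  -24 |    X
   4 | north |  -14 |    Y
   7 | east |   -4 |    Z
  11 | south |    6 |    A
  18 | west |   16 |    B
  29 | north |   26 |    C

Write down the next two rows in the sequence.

47  east  36  D; 76  south  46  E

Column x: each term is the sum of the two before it, so 3, 4, 7, 11, 18, 29 → 47 → 76.
Column y — repeats west → north → east → south: west, north, east, south, west, north → east → south.
Column z goes -24, -14, -4, 6, 16, 26 → 36 → 46 (+10 each step).
Column w: letters move forward 1 place in the alphabet, wrapping Z→A; X, Y, Z, A, B, C → D → E.
Putting the parts together: 47  east  36  D and then 76  south  46  E.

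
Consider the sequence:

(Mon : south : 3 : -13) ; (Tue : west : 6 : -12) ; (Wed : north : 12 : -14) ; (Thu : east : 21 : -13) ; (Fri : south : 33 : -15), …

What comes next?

(Sat : west : 48 : -14)

Day: Mon, Tue, Wed, Thu, Fri → Sat (runs through the weekdays Mon→Sun).
Direction: repeats south → west → north → east, so south, west, north, east, south → west.
Third component: 3, 6, 12, 21, 33 → 48 (differences are 3, 6, 9, … (increasing by 3 each time)).
Fourth component goes -13, -12, -14, -13, -15 → -14 (alternating steps +1, −2, +1, −2, …).
Combining the parts gives (Sat : west : 48 : -14).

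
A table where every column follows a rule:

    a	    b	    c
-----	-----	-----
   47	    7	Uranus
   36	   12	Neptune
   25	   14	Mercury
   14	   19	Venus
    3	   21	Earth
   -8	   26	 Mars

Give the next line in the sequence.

For the column a, −11 each step: 47, 36, 25, 14, 3, -8 → -19.
For the column b, alternating steps +5, +2, +5, +2, …: 7, 12, 14, 19, 21, 26 → 28.
For the column c, runs through the planets Mercury→Neptune: Uranus, Neptune, Mercury, Venus, Earth, Mars → Jupiter.
Putting it together: -19  28  Jupiter.

-19  28  Jupiter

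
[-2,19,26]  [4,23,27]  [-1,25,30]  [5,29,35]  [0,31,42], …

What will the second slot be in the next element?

35

First slot: alternating steps +6, −5, +6, −5, …, so -2, 4, -1, 5, 0 → 6.
Second slot — alternating steps +4, +2, +4, +2, …: 19, 23, 25, 29, 31 → 35.
Third slot — differences are 1, 3, 5, … (increasing by 2 each time): 26, 27, 30, 35, 42 → 51.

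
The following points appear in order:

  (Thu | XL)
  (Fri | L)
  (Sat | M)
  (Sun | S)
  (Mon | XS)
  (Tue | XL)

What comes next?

Day: Thu, Fri, Sat, Sun, Mon, Tue → Wed (runs through the weekdays Mon→Sun).
Size: repeats XL → L → M → S → XS; XL, L, M, S, XS, XL → L.
Putting it together: (Wed | L).

(Wed | L)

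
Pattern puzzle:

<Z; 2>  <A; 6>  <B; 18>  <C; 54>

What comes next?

Letter — letters move forward 1 place in the alphabet, wrapping Z→A: Z, A, B, C → D.
Second slot: ×3 each step, so 2, 6, 18, 54 → 162.
Putting it together: <D; 162>.

<D; 162>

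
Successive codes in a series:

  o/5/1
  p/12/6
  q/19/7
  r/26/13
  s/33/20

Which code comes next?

t/40/33

Letter: letters move forward 1 place in the alphabet, so o, p, q, r, s → t.
Second component goes 5, 12, 19, 26, 33 → 40 (+7 each step).
For the third component, each term is the sum of the two before it: 1, 6, 7, 13, 20 → 33.
Combining the parts gives t/40/33.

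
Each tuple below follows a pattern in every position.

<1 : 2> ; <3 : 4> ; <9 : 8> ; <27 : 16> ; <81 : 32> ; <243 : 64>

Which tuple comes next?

<729 : 128>

First entry goes 1, 3, 9, 27, 81, 243 → 729 (×3 each step).
Second entry — ×2 each step: 2, 4, 8, 16, 32, 64 → 128.
Combining the parts gives <729 : 128>.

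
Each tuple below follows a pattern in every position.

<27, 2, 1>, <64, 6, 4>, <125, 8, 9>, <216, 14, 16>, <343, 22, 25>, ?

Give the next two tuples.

<512, 36, 36>, <729, 58, 49>

First component: perfect cubes: 3³, 4³, 5³, …; 27, 64, 125, 216, 343 → 512 → 729.
For the second component, each term is the sum of the two before it: 2, 6, 8, 14, 22 → 36 → 58.
Third component: perfect squares: 1², 2², 3², …; 1, 4, 9, 16, 25 → 36 → 49.
Putting the parts together: <512, 36, 36> and then <729, 58, 49>.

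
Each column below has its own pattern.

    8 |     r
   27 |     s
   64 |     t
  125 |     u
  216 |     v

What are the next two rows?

343  w; 512  x

First component: perfect cubes: 2³, 3³, 4³, …, so 8, 27, 64, 125, 216 → 343 → 512.
Letter: r, s, t, u, v → w → x (letters move forward 1 place in the alphabet).
Putting the parts together: 343  w and then 512  x.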